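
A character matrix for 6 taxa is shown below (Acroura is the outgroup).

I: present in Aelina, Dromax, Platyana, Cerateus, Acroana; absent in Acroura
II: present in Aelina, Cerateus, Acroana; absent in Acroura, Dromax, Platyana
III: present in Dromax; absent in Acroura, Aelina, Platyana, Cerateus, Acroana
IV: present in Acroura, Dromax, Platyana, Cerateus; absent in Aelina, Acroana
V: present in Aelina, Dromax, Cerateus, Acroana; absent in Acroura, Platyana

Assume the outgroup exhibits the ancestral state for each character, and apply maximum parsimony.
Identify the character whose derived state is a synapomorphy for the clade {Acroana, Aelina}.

IV

Character polarity is set by the outgroup: the derived state is whichever differs from the outgroup's state, so for IV the derived state is 'absent', and for the remaining characters it is 'present'.
I (derived state 'present') is shared by all ingroup taxa — unites the whole ingroup.
II (derived state 'present') is shared by Acroana, Aelina, and Cerateus — a synapomorphy uniting that clade.
III: derived state 'present' in Dromax only — an autapomorphy, so it tells us nothing about relationships among taxa.
IV (derived state 'absent') is shared by Acroana and Aelina — a synapomorphy uniting that clade.
V (derived state 'present') is shared by Acroana, Aelina, Cerateus, and Dromax — a synapomorphy uniting that clade.
Most parsimonious ingroup topology: ((((Aelina,Acroana),Cerateus),Dromax),Platyana).
The clade {Acroana, Aelina} is supported by IV: its derived state 'absent' occurs in exactly those taxa and in no other taxon (including the outgroup).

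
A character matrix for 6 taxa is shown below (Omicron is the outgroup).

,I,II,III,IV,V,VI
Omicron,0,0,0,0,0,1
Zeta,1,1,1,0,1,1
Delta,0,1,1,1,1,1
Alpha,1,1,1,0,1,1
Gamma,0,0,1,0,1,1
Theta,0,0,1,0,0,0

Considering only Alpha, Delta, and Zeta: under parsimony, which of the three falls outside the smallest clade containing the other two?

Delta

Character polarity is set by the outgroup: the derived state is whichever differs from the outgroup's state, so for VI the derived state is '0', and for the remaining characters it is '1'.
I (derived state '1') is shared by Alpha and Zeta — a synapomorphy uniting that clade.
Only Alpha, Delta, and Zeta show the derived state '1' for II, supporting them as a clade.
III (derived state '1') is shared by all ingroup taxa — unites the whole ingroup.
IV (derived state '1') is unique to Delta (autapomorphy; uninformative for grouping).
V (derived state '1') is shared by Alpha, Delta, Gamma, and Zeta — a synapomorphy uniting that clade.
VI: derived state '0' in Theta only — an autapomorphy, so it tells us nothing about relationships among taxa.
Most parsimonious ingroup topology: ((((Zeta,Alpha),Delta),Gamma),Theta).
Alpha and Zeta share a more recent common ancestor with each other than either does with Delta, so Delta is the least closely related of the three.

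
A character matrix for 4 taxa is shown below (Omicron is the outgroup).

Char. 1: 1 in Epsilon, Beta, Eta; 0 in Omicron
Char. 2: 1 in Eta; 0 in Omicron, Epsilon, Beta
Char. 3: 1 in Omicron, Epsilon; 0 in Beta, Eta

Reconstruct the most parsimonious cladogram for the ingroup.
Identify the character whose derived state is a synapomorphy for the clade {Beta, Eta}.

Character polarity is set by the outgroup: the derived state is whichever differs from the outgroup's state, so for Char. 3 the derived state is '0', and for the remaining characters it is '1'.
Char. 1 (derived state '1') is shared by all ingroup taxa — unites the whole ingroup.
Char. 2: derived state '1' in Eta only — an autapomorphy, so it tells us nothing about relationships among taxa.
Char. 3: derived state '0' in Beta and Eta only — synapomorphy for {Beta, Eta}.
Most parsimonious ingroup topology: (Epsilon,(Beta,Eta)).
The clade {Beta, Eta} is supported by Char. 3: its derived state '0' occurs in exactly those taxa and in no other taxon (including the outgroup).

Char. 3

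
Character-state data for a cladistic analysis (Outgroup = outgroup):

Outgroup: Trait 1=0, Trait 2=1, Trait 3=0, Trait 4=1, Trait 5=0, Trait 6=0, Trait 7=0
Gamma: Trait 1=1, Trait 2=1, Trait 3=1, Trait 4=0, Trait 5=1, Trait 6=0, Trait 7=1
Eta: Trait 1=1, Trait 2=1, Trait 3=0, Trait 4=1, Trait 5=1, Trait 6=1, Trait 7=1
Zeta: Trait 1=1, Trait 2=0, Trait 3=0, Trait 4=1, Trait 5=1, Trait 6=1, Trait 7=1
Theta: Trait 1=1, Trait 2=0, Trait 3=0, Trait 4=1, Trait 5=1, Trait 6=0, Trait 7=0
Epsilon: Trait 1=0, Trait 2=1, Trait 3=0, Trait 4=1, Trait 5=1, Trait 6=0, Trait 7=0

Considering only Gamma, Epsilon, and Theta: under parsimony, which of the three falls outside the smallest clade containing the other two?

Epsilon

Character polarity is set by the outgroup: the derived state is whichever differs from the outgroup's state, so for Trait 2, Trait 4 the derived state is '0', and for the remaining characters it is '1'.
Trait 1 (derived state '1') is shared by Eta, Gamma, Theta, and Zeta — a synapomorphy uniting that clade.
Trait 2 groups Theta and Zeta, which is incompatible with the clades supported by the remaining characters; treating it as convergent (homoplasy) costs fewer steps than any alternative tree.
Trait 3 (derived state '1') is unique to Gamma (autapomorphy; uninformative for grouping).
Trait 4 (derived state '0') is unique to Gamma (autapomorphy; uninformative for grouping).
Trait 5 (derived state '1') is shared by all ingroup taxa — unites the whole ingroup.
Trait 6: derived state '1' in Eta and Zeta only — synapomorphy for {Eta, Zeta}.
Trait 7: derived state '1' in Eta, Gamma, and Zeta only — synapomorphy for {Eta, Gamma, Zeta}.
Most parsimonious ingroup topology: (((Gamma,(Eta,Zeta)),Theta),Epsilon).
Theta and Gamma share a more recent common ancestor with each other than either does with Epsilon, so Epsilon is the least closely related of the three.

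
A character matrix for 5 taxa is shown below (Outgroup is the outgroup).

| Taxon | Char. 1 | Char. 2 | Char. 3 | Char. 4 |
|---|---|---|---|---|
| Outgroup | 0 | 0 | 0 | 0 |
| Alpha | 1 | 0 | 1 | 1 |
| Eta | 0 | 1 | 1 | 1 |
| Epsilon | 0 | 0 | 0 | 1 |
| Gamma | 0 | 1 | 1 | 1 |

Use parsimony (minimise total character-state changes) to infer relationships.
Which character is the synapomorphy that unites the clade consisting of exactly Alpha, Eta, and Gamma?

The outgroup has state '0' for every character, so '1' is the derived state throughout.
Char. 1: derived state '1' in Alpha only — an autapomorphy, so it tells us nothing about relationships among taxa.
Char. 2: derived state '1' in Eta and Gamma only — synapomorphy for {Eta, Gamma}.
Char. 3 (derived state '1') is shared by Alpha, Eta, and Gamma — a synapomorphy uniting that clade.
Char. 4 (derived state '1') is shared by all ingroup taxa — unites the whole ingroup.
Most parsimonious ingroup topology: ((Alpha,(Eta,Gamma)),Epsilon).
The clade {Alpha, Eta, Gamma} is supported by Char. 3: its derived state '1' occurs in exactly those taxa and in no other taxon (including the outgroup).

Char. 3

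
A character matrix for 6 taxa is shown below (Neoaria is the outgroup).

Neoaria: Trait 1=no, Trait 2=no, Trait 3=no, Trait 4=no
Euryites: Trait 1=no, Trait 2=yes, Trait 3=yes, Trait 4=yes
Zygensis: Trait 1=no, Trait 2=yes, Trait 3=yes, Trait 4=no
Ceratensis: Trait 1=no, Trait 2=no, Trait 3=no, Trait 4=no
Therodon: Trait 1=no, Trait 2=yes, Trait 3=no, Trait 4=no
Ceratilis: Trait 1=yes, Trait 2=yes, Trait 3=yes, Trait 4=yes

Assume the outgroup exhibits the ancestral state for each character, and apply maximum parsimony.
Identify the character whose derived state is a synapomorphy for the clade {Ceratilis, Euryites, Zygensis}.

Trait 3

The outgroup has state 'no' for every character, so 'yes' is the derived state throughout.
Trait 1: derived state 'yes' in Ceratilis only — an autapomorphy, so it tells us nothing about relationships among taxa.
Trait 2: derived state 'yes' in Ceratilis, Euryites, Therodon, and Zygensis only — synapomorphy for {Ceratilis, Euryites, Therodon, Zygensis}.
Trait 3: derived state 'yes' in Ceratilis, Euryites, and Zygensis only — synapomorphy for {Ceratilis, Euryites, Zygensis}.
Trait 4: derived state 'yes' in Ceratilis and Euryites only — synapomorphy for {Ceratilis, Euryites}.
Most parsimonious ingroup topology: ((((Euryites,Ceratilis),Zygensis),Therodon),Ceratensis).
The clade {Ceratilis, Euryites, Zygensis} is supported by Trait 3: its derived state 'yes' occurs in exactly those taxa and in no other taxon (including the outgroup).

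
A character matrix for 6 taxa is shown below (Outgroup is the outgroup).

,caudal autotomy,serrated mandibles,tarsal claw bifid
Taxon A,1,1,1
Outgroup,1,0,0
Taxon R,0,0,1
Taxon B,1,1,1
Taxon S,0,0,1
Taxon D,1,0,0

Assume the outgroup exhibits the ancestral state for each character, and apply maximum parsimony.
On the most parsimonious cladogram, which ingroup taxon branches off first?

Character polarity is set by the outgroup: the derived state is whichever differs from the outgroup's state, so for caudal autotomy the derived state is '0', and for the remaining characters it is '1'.
caudal autotomy: derived state '0' in Taxon R and Taxon S only — synapomorphy for {Taxon R, Taxon S}.
serrated mandibles (derived state '1') is shared by Taxon A and Taxon B — a synapomorphy uniting that clade.
Only Taxon A, Taxon B, Taxon R, and Taxon S show the derived state '1' for tarsal claw bifid, supporting them as a clade.
Most parsimonious ingroup topology: (((Taxon B,Taxon A),(Taxon S,Taxon R)),Taxon D).
Taxon D is sister to the clade containing all other ingroup taxa, so it is the earliest-diverging (most basal) ingroup lineage.

Taxon D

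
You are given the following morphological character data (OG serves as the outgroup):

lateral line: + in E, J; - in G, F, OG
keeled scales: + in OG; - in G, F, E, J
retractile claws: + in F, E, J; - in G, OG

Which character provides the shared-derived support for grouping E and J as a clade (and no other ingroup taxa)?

Character polarity is set by the outgroup: the derived state is whichever differs from the outgroup's state, so for keeled scales the derived state is '-', and for the remaining characters it is '+'.
lateral line: derived state '+' in E and J only — synapomorphy for {E, J}.
All ingroup taxa share the derived state '-' for keeled scales; it defines the ingroup but does not resolve relationships within it.
retractile claws (derived state '+') is shared by E, F, and J — a synapomorphy uniting that clade.
Most parsimonious ingroup topology: (G,((E,J),F)).
The clade {E, J} is supported by lateral line: its derived state '+' occurs in exactly those taxa and in no other taxon (including the outgroup).

lateral line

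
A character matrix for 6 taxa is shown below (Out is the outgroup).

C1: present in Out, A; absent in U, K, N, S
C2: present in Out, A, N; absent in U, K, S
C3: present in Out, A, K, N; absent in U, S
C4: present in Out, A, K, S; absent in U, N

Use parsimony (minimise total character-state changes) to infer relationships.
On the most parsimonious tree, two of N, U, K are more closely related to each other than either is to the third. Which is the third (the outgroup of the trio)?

N

The outgroup has state 'present' for every character, so 'absent' is the derived state throughout.
C1 (derived state 'absent') is shared by K, N, S, and U — a synapomorphy uniting that clade.
C2 (derived state 'absent') is shared by K, S, and U — a synapomorphy uniting that clade.
C3: derived state 'absent' in S and U only — synapomorphy for {S, U}.
C4 groups N and U, which is incompatible with the clades supported by the remaining characters; treating it as convergent (homoplasy) costs fewer steps than any alternative tree.
Most parsimonious ingroup topology: (A,(((U,S),K),N)).
U and K share a more recent common ancestor with each other than either does with N, so N is the least closely related of the three.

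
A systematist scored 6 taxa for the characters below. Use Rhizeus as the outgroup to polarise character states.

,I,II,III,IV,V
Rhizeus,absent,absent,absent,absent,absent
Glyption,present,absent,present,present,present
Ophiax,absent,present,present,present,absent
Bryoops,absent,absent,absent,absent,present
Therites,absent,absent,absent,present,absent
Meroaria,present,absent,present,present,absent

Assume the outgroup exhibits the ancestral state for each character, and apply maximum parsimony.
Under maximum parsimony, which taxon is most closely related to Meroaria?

Glyption

The outgroup has state 'absent' for every character, so 'present' is the derived state throughout.
I: derived state 'present' in Glyption and Meroaria only — synapomorphy for {Glyption, Meroaria}.
II (derived state 'present') is unique to Ophiax (autapomorphy; uninformative for grouping).
III: derived state 'present' in Glyption, Meroaria, and Ophiax only — synapomorphy for {Glyption, Meroaria, Ophiax}.
IV: derived state 'present' in Glyption, Meroaria, Ophiax, and Therites only — synapomorphy for {Glyption, Meroaria, Ophiax, Therites}.
V groups Bryoops and Glyption, which is incompatible with the clades supported by the remaining characters; treating it as convergent (homoplasy) costs fewer steps than any alternative tree.
Most parsimonious ingroup topology: ((((Glyption,Meroaria),Ophiax),Therites),Bryoops).
Meroaria and Glyption form a cherry on this tree, so they are sister taxa.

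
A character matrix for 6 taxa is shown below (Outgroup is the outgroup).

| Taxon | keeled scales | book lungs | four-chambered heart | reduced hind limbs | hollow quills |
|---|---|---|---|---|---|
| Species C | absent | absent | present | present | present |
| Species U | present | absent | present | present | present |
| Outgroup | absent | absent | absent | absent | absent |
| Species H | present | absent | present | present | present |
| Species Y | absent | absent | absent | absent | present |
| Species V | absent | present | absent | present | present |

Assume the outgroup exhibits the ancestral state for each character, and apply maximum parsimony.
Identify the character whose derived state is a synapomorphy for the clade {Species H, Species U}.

The outgroup has state 'absent' for every character, so 'present' is the derived state throughout.
keeled scales: derived state 'present' in Species H and Species U only — synapomorphy for {Species H, Species U}.
book lungs (derived state 'present') is unique to Species V (autapomorphy; uninformative for grouping).
Only Species C, Species H, and Species U show the derived state 'present' for four-chambered heart, supporting them as a clade.
reduced hind limbs: derived state 'present' in Species C, Species H, Species U, and Species V only — synapomorphy for {Species C, Species H, Species U, Species V}.
All ingroup taxa share the derived state 'present' for hollow quills; it defines the ingroup but does not resolve relationships within it.
Most parsimonious ingroup topology: (Species Y,((Species C,(Species H,Species U)),Species V)).
The clade {Species H, Species U} is supported by keeled scales: its derived state 'present' occurs in exactly those taxa and in no other taxon (including the outgroup).

keeled scales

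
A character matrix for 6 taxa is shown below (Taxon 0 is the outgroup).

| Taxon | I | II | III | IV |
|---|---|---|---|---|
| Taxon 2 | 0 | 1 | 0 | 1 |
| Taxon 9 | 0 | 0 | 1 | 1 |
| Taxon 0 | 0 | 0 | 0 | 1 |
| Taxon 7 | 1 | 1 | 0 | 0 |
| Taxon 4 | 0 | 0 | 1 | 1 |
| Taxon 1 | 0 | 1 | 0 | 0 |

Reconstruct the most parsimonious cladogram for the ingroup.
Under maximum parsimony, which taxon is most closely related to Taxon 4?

Character polarity is set by the outgroup: the derived state is whichever differs from the outgroup's state, so for IV the derived state is '0', and for the remaining characters it is '1'.
I (derived state '1') is unique to Taxon 7 (autapomorphy; uninformative for grouping).
II: derived state '1' in Taxon 1, Taxon 2, and Taxon 7 only — synapomorphy for {Taxon 1, Taxon 2, Taxon 7}.
III (derived state '1') is shared by Taxon 4 and Taxon 9 — a synapomorphy uniting that clade.
IV: derived state '0' in Taxon 1 and Taxon 7 only — synapomorphy for {Taxon 1, Taxon 7}.
Most parsimonious ingroup topology: (((Taxon 7,Taxon 1),Taxon 2),(Taxon 4,Taxon 9)).
Taxon 4 and Taxon 9 form a cherry on this tree, so they are sister taxa.

Taxon 9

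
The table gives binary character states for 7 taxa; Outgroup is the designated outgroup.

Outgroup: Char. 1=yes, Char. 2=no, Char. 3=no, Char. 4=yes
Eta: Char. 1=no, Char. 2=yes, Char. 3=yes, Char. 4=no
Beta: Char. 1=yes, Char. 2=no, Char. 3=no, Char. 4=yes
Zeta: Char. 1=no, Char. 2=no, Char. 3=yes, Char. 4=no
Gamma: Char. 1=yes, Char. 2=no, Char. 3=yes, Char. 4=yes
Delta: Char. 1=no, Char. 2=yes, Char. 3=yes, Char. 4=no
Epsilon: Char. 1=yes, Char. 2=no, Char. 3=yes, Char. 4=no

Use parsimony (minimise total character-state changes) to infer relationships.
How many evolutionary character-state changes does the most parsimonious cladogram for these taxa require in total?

Character polarity is set by the outgroup: the derived state is whichever differs from the outgroup's state, so for Char. 1, Char. 4 the derived state is 'no', and for the remaining characters it is 'yes'.
Only Delta, Eta, and Zeta show the derived state 'no' for Char. 1, supporting them as a clade.
Char. 2 (derived state 'yes') is shared by Delta and Eta — a synapomorphy uniting that clade.
Char. 3: derived state 'yes' in Delta, Epsilon, Eta, Gamma, and Zeta only — synapomorphy for {Delta, Epsilon, Eta, Gamma, Zeta}.
Only Delta, Epsilon, Eta, and Zeta show the derived state 'no' for Char. 4, supporting them as a clade.
Most parsimonious ingroup topology: (((((Eta,Delta),Zeta),Epsilon),Gamma),Beta).
Changes per character on this tree: Char. 1: 1; Char. 2: 1; Char. 3: 1; Char. 4: 1.
Total = 4.

4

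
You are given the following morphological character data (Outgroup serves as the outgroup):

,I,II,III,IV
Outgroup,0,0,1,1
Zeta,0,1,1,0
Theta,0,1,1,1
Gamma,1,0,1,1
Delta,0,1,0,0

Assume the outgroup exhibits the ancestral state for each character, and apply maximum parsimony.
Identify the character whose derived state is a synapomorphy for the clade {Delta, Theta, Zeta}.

II

Character polarity is set by the outgroup: the derived state is whichever differs from the outgroup's state, so for III, IV the derived state is '0', and for the remaining characters it is '1'.
I: derived state '1' in Gamma only — an autapomorphy, so it tells us nothing about relationships among taxa.
Only Delta, Theta, and Zeta show the derived state '1' for II, supporting them as a clade.
III (derived state '0') is unique to Delta (autapomorphy; uninformative for grouping).
IV (derived state '0') is shared by Delta and Zeta — a synapomorphy uniting that clade.
Most parsimonious ingroup topology: (((Zeta,Delta),Theta),Gamma).
The clade {Delta, Theta, Zeta} is supported by II: its derived state '1' occurs in exactly those taxa and in no other taxon (including the outgroup).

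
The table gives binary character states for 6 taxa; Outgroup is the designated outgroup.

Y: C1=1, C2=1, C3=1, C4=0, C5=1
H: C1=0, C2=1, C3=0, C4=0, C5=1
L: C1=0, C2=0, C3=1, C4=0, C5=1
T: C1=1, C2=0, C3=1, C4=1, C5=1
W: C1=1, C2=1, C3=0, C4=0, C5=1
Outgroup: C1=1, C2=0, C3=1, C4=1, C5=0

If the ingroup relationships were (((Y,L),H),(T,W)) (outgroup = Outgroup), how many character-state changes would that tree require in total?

10

Map each character onto (((Y,L),H),(T,W)) (rooted by Outgroup) and count the minimum state changes it requires (Fitch parsimony):
C1: 2; C2: 3; C3: 2; C4: 2; C5: 1.
Total tree length = 10.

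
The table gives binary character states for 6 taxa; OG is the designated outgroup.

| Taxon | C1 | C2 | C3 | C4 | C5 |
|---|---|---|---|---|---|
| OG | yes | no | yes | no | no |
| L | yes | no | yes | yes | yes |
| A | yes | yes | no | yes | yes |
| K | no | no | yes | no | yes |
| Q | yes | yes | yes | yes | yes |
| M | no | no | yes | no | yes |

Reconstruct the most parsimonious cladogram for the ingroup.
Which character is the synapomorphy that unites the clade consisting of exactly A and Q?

Character polarity is set by the outgroup: the derived state is whichever differs from the outgroup's state, so for C1, C3 the derived state is 'no', and for the remaining characters it is 'yes'.
Only K and M show the derived state 'no' for C1, supporting them as a clade.
C2: derived state 'yes' in A and Q only — synapomorphy for {A, Q}.
C3 (derived state 'no') is unique to A (autapomorphy; uninformative for grouping).
C4 (derived state 'yes') is shared by A, L, and Q — a synapomorphy uniting that clade.
All ingroup taxa share the derived state 'yes' for C5; it defines the ingroup but does not resolve relationships within it.
Most parsimonious ingroup topology: ((L,(A,Q)),(K,M)).
The clade {A, Q} is supported by C2: its derived state 'yes' occurs in exactly those taxa and in no other taxon (including the outgroup).

C2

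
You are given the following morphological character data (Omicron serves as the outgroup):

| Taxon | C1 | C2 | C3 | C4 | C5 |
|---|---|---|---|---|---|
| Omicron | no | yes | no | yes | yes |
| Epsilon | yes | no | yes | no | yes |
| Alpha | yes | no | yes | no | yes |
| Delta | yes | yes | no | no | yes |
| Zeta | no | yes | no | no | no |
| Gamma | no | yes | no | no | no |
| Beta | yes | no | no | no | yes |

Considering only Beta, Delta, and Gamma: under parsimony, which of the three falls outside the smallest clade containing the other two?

Gamma

Character polarity is set by the outgroup: the derived state is whichever differs from the outgroup's state, so for C2, C4, C5 the derived state is 'no', and for the remaining characters it is 'yes'.
C1: derived state 'yes' in Alpha, Beta, Delta, and Epsilon only — synapomorphy for {Alpha, Beta, Delta, Epsilon}.
C2: derived state 'no' in Alpha, Beta, and Epsilon only — synapomorphy for {Alpha, Beta, Epsilon}.
Only Alpha and Epsilon show the derived state 'yes' for C3, supporting them as a clade.
C4 (derived state 'no') is shared by all ingroup taxa — unites the whole ingroup.
Only Gamma and Zeta show the derived state 'no' for C5, supporting them as a clade.
Most parsimonious ingroup topology: ((((Epsilon,Alpha),Beta),Delta),(Zeta,Gamma)).
Delta and Beta share a more recent common ancestor with each other than either does with Gamma, so Gamma is the least closely related of the three.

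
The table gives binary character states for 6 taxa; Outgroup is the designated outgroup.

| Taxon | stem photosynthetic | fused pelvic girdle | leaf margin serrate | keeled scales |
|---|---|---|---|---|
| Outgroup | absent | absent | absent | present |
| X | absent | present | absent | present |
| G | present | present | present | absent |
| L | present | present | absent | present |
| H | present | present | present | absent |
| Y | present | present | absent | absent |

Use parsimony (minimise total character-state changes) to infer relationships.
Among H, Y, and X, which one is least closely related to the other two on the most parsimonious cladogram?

Character polarity is set by the outgroup: the derived state is whichever differs from the outgroup's state, so for keeled scales the derived state is 'absent', and for the remaining characters it is 'present'.
stem photosynthetic: derived state 'present' in G, H, L, and Y only — synapomorphy for {G, H, L, Y}.
fused pelvic girdle (derived state 'present') is shared by all ingroup taxa — unites the whole ingroup.
leaf margin serrate (derived state 'present') is shared by G and H — a synapomorphy uniting that clade.
keeled scales: derived state 'absent' in G, H, and Y only — synapomorphy for {G, H, Y}.
Most parsimonious ingroup topology: (X,(((G,H),Y),L)).
H and Y share a more recent common ancestor with each other than either does with X, so X is the least closely related of the three.

X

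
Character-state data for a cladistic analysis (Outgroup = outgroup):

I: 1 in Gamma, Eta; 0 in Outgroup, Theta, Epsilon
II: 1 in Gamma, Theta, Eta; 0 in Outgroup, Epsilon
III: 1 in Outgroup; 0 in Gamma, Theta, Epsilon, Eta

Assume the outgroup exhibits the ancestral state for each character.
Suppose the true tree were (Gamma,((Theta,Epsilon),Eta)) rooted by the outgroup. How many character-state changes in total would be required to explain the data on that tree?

Map each character onto (Gamma,((Theta,Epsilon),Eta)) (rooted by Outgroup) and count the minimum state changes it requires (Fitch parsimony):
I: 2; II: 2; III: 1.
Total tree length = 5.

5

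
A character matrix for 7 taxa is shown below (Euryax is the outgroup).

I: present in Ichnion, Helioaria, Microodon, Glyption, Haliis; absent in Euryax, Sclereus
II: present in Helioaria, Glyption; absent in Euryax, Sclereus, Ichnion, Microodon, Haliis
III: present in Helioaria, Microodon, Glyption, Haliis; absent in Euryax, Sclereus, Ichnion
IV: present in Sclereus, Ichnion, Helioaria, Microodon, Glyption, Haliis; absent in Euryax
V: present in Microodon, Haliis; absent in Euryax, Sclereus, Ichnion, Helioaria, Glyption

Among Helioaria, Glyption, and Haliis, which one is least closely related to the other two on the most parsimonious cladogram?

Haliis

The outgroup has state 'absent' for every character, so 'present' is the derived state throughout.
I: derived state 'present' in Glyption, Haliis, Helioaria, Ichnion, and Microodon only — synapomorphy for {Glyption, Haliis, Helioaria, Ichnion, Microodon}.
Only Glyption and Helioaria show the derived state 'present' for II, supporting them as a clade.
Only Glyption, Haliis, Helioaria, and Microodon show the derived state 'present' for III, supporting them as a clade.
IV (derived state 'present') is shared by all ingroup taxa — unites the whole ingroup.
V: derived state 'present' in Haliis and Microodon only — synapomorphy for {Haliis, Microodon}.
Most parsimonious ingroup topology: (Sclereus,(Ichnion,((Helioaria,Glyption),(Microodon,Haliis)))).
Glyption and Helioaria share a more recent common ancestor with each other than either does with Haliis, so Haliis is the least closely related of the three.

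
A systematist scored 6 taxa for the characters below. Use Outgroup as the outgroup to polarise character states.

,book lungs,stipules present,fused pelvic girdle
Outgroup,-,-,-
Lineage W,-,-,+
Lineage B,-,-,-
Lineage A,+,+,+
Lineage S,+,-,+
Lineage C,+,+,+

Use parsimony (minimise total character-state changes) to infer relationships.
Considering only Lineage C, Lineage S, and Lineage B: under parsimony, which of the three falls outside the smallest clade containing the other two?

Lineage B

The outgroup has state '-' for every character, so '+' is the derived state throughout.
book lungs: derived state '+' in Lineage A, Lineage C, and Lineage S only — synapomorphy for {Lineage A, Lineage C, Lineage S}.
Only Lineage A and Lineage C show the derived state '+' for stipules present, supporting them as a clade.
fused pelvic girdle (derived state '+') is shared by Lineage A, Lineage C, Lineage S, and Lineage W — a synapomorphy uniting that clade.
Most parsimonious ingroup topology: ((Lineage W,((Lineage A,Lineage C),Lineage S)),Lineage B).
Lineage C and Lineage S share a more recent common ancestor with each other than either does with Lineage B, so Lineage B is the least closely related of the three.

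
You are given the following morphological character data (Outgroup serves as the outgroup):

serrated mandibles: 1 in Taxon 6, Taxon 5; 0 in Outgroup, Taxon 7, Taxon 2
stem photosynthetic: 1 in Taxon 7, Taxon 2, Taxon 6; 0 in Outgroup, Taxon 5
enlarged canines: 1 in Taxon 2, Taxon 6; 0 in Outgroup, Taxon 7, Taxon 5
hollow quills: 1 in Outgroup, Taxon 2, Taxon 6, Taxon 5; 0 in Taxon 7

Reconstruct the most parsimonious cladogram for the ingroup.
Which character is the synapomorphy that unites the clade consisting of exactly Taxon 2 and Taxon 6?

Character polarity is set by the outgroup: the derived state is whichever differs from the outgroup's state, so for hollow quills the derived state is '0', and for the remaining characters it is '1'.
serrated mandibles groups Taxon 5 and Taxon 6, which is incompatible with the clades supported by the remaining characters; treating it as convergent (homoplasy) costs fewer steps than any alternative tree.
stem photosynthetic: derived state '1' in Taxon 2, Taxon 6, and Taxon 7 only — synapomorphy for {Taxon 2, Taxon 6, Taxon 7}.
Only Taxon 2 and Taxon 6 show the derived state '1' for enlarged canines, supporting them as a clade.
hollow quills (derived state '0') is unique to Taxon 7 (autapomorphy; uninformative for grouping).
Most parsimonious ingroup topology: ((Taxon 7,(Taxon 2,Taxon 6)),Taxon 5).
The clade {Taxon 2, Taxon 6} is supported by enlarged canines: its derived state '1' occurs in exactly those taxa and in no other taxon (including the outgroup).

enlarged canines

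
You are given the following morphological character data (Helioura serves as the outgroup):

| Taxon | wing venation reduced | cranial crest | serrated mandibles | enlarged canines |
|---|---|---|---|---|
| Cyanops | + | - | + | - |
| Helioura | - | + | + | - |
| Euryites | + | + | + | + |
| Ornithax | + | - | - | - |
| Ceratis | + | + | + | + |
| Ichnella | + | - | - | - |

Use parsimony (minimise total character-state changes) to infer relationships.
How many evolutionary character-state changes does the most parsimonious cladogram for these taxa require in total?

4

Character polarity is set by the outgroup: the derived state is whichever differs from the outgroup's state, so for cranial crest, serrated mandibles the derived state is '-', and for the remaining characters it is '+'.
All ingroup taxa share the derived state '+' for wing venation reduced; it defines the ingroup but does not resolve relationships within it.
cranial crest (derived state '-') is shared by Cyanops, Ichnella, and Ornithax — a synapomorphy uniting that clade.
serrated mandibles: derived state '-' in Ichnella and Ornithax only — synapomorphy for {Ichnella, Ornithax}.
Only Ceratis and Euryites show the derived state '+' for enlarged canines, supporting them as a clade.
Most parsimonious ingroup topology: ((Ceratis,Euryites),((Ornithax,Ichnella),Cyanops)).
Changes per character on this tree: wing venation reduced: 1; cranial crest: 1; serrated mandibles: 1; enlarged canines: 1.
Total = 4.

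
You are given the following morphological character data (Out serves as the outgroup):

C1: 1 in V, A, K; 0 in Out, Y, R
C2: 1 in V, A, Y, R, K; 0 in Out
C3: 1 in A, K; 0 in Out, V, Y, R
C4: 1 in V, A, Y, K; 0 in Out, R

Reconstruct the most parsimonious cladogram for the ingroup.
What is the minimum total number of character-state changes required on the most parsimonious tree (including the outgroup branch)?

4

The outgroup has state '0' for every character, so '1' is the derived state throughout.
C1: derived state '1' in A, K, and V only — synapomorphy for {A, K, V}.
All ingroup taxa share the derived state '1' for C2; it defines the ingroup but does not resolve relationships within it.
C3 (derived state '1') is shared by A and K — a synapomorphy uniting that clade.
Only A, K, V, and Y show the derived state '1' for C4, supporting them as a clade.
Most parsimonious ingroup topology: (R,((V,(A,K)),Y)).
Changes per character on this tree: C1: 1; C2: 1; C3: 1; C4: 1.
Total = 4.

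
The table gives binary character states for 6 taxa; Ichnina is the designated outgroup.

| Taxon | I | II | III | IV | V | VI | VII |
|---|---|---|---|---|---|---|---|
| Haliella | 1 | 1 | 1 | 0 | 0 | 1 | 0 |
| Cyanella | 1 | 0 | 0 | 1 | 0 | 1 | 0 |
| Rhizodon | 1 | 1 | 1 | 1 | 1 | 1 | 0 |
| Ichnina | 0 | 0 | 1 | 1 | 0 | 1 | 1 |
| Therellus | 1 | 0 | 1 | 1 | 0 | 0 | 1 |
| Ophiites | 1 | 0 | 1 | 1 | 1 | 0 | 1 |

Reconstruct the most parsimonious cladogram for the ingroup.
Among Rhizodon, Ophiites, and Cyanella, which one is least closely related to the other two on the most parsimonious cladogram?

Ophiites

Character polarity is set by the outgroup: the derived state is whichever differs from the outgroup's state, so for III, IV, VI, VII the derived state is '0', and for the remaining characters it is '1'.
I (derived state '1') is shared by all ingroup taxa — unites the whole ingroup.
Only Haliella and Rhizodon show the derived state '1' for II, supporting them as a clade.
III: derived state '0' in Cyanella only — an autapomorphy, so it tells us nothing about relationships among taxa.
IV: derived state '0' in Haliella only — an autapomorphy, so it tells us nothing about relationships among taxa.
V (state '1') occurs in Ophiites and Rhizodon but conflicts with the nesting implied by the other characters — most parsimoniously interpreted as homoplasy.
Only Ophiites and Therellus show the derived state '0' for VI, supporting them as a clade.
Only Cyanella, Haliella, and Rhizodon show the derived state '0' for VII, supporting them as a clade.
Most parsimonious ingroup topology: (((Haliella,Rhizodon),Cyanella),(Therellus,Ophiites)).
Rhizodon and Cyanella share a more recent common ancestor with each other than either does with Ophiites, so Ophiites is the least closely related of the three.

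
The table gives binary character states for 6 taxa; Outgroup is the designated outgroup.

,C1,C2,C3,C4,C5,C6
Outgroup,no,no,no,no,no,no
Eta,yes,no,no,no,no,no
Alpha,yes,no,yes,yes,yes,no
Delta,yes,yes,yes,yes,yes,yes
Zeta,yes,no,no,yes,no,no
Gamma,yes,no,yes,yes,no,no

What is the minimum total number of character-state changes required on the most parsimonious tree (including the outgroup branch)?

6

The outgroup has state 'no' for every character, so 'yes' is the derived state throughout.
All ingroup taxa share the derived state 'yes' for C1; it defines the ingroup but does not resolve relationships within it.
C2: derived state 'yes' in Delta only — an autapomorphy, so it tells us nothing about relationships among taxa.
C3: derived state 'yes' in Alpha, Delta, and Gamma only — synapomorphy for {Alpha, Delta, Gamma}.
C4 (derived state 'yes') is shared by Alpha, Delta, Gamma, and Zeta — a synapomorphy uniting that clade.
C5 (derived state 'yes') is shared by Alpha and Delta — a synapomorphy uniting that clade.
C6 (derived state 'yes') is unique to Delta (autapomorphy; uninformative for grouping).
Most parsimonious ingroup topology: (Eta,(((Alpha,Delta),Gamma),Zeta)).
Changes per character on this tree: C1: 1; C2: 1; C3: 1; C4: 1; C5: 1; C6: 1.
Total = 6.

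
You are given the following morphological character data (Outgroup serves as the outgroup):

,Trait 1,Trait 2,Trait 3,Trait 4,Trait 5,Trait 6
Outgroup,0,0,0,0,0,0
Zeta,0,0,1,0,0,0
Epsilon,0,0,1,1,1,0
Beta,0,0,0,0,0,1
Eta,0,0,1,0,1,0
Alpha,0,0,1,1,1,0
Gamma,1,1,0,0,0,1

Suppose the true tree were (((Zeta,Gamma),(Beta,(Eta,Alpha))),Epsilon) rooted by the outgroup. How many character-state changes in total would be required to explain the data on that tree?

Map each character onto (((Zeta,Gamma),(Beta,(Eta,Alpha))),Epsilon) (rooted by Outgroup) and count the minimum state changes it requires (Fitch parsimony):
Trait 1: 1; Trait 2: 1; Trait 3: 3; Trait 4: 2; Trait 5: 2; Trait 6: 2.
Total tree length = 11.

11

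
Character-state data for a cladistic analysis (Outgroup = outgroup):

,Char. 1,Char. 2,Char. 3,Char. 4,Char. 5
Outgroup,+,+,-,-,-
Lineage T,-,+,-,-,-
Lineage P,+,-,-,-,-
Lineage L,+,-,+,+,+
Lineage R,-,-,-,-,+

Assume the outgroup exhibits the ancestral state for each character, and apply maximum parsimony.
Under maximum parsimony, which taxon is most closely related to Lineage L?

Character polarity is set by the outgroup: the derived state is whichever differs from the outgroup's state, so for Char. 1, Char. 2 the derived state is '-', and for the remaining characters it is '+'.
Char. 1 groups Lineage R and Lineage T, which is incompatible with the clades supported by the remaining characters; treating it as convergent (homoplasy) costs fewer steps than any alternative tree.
Char. 2: derived state '-' in Lineage L, Lineage P, and Lineage R only — synapomorphy for {Lineage L, Lineage P, Lineage R}.
Char. 3 (derived state '+') is unique to Lineage L (autapomorphy; uninformative for grouping).
Char. 4: derived state '+' in Lineage L only — an autapomorphy, so it tells us nothing about relationships among taxa.
Only Lineage L and Lineage R show the derived state '+' for Char. 5, supporting them as a clade.
Most parsimonious ingroup topology: (Lineage T,(Lineage P,(Lineage L,Lineage R))).
Lineage L and Lineage R form a cherry on this tree, so they are sister taxa.

Lineage R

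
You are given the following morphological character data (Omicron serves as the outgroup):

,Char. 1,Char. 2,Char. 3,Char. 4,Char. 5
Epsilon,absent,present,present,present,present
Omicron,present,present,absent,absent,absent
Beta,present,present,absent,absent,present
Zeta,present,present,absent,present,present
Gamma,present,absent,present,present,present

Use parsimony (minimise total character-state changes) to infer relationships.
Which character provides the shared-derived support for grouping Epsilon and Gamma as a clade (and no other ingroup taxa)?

Character polarity is set by the outgroup: the derived state is whichever differs from the outgroup's state, so for Char. 1, Char. 2 the derived state is 'absent', and for the remaining characters it is 'present'.
Char. 1: derived state 'absent' in Epsilon only — an autapomorphy, so it tells us nothing about relationships among taxa.
Char. 2 (derived state 'absent') is unique to Gamma (autapomorphy; uninformative for grouping).
Only Epsilon and Gamma show the derived state 'present' for Char. 3, supporting them as a clade.
Char. 4: derived state 'present' in Epsilon, Gamma, and Zeta only — synapomorphy for {Epsilon, Gamma, Zeta}.
Char. 5 (derived state 'present') is shared by all ingroup taxa — unites the whole ingroup.
Most parsimonious ingroup topology: (Beta,(Zeta,(Gamma,Epsilon))).
The clade {Epsilon, Gamma} is supported by Char. 3: its derived state 'present' occurs in exactly those taxa and in no other taxon (including the outgroup).

Char. 3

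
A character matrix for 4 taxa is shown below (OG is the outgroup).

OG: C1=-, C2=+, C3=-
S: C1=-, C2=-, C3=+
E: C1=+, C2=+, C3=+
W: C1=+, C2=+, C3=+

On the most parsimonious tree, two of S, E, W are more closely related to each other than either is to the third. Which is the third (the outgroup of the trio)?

Character polarity is set by the outgroup: the derived state is whichever differs from the outgroup's state, so for C2 the derived state is '-', and for the remaining characters it is '+'.
C1 (derived state '+') is shared by E and W — a synapomorphy uniting that clade.
C2: derived state '-' in S only — an autapomorphy, so it tells us nothing about relationships among taxa.
C3 (derived state '+') is shared by all ingroup taxa — unites the whole ingroup.
Most parsimonious ingroup topology: (S,(E,W)).
W and E share a more recent common ancestor with each other than either does with S, so S is the least closely related of the three.

S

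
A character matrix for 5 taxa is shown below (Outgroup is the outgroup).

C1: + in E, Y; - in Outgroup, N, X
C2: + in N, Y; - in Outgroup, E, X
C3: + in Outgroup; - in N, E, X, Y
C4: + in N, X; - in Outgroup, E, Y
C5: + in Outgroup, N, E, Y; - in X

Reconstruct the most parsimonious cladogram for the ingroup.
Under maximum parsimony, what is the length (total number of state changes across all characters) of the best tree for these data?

6

Character polarity is set by the outgroup: the derived state is whichever differs from the outgroup's state, so for C3, C5 the derived state is '-', and for the remaining characters it is '+'.
C1: derived state '+' in E and Y only — synapomorphy for {E, Y}.
C2 groups N and Y, which is incompatible with the clades supported by the remaining characters; treating it as convergent (homoplasy) costs fewer steps than any alternative tree.
All ingroup taxa share the derived state '-' for C3; it defines the ingroup but does not resolve relationships within it.
C4: derived state '+' in N and X only — synapomorphy for {N, X}.
C5: derived state '-' in X only — an autapomorphy, so it tells us nothing about relationships among taxa.
Most parsimonious ingroup topology: ((N,X),(E,Y)).
Changes per character on this tree: C1: 1; C2: 2; C3: 1; C4: 1; C5: 1.
Total = 6.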